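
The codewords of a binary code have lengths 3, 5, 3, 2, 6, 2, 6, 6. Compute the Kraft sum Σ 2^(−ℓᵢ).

0.828125

With common denominator 2^6 = 64: Σ 2^(−ℓᵢ) = 8/64 + 2/64 + 8/64 + 16/64 + 1/64 + 16/64 + 1/64 + 1/64 = 53/64 = 0.828125.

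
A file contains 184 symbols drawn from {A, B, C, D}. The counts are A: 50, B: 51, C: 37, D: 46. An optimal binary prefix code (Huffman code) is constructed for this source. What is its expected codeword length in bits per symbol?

Probabilities are the counts divided by 184.
Repeatedly combine the two least-probable nodes; the expected code length is the sum of the merged weights.
merge 37/184 + 1/4 → 83/184
merge 25/92 + 51/184 → 101/184
merge 83/184 + 101/184 → 1
L = 83/184 + 101/184 + 1 = 2 bits/symbol.

2 bits/symbol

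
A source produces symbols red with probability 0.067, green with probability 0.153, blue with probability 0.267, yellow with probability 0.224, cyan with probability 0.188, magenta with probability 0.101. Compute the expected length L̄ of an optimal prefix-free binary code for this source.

2.489 bits/symbol

Repeatedly combine the two least-probable nodes; the expected code length is the sum of the merged weights.
merge 67/1000 + 101/1000 → 21/125
merge 153/1000 + 21/125 → 321/1000
merge 47/250 + 28/125 → 103/250
merge 267/1000 + 321/1000 → 147/250
merge 103/250 + 147/250 → 1
L = 21/125 + 321/1000 + 103/250 + 147/250 + 1 = 2489/1000 = 2.489 bits/symbol.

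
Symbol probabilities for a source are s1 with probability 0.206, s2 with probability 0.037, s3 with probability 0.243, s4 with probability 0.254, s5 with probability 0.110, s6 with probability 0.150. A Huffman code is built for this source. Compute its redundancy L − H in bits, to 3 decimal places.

0.040 bits

Entropy H = −Σ p log₂ p ≈ 2.4045 bits.
Huffman merges: 37/1000+11/100→147/1000; 147/1000+3/20→297/1000; 103/500+243/1000→449/1000; 127/500+297/1000→551/1000; 449/1000+551/1000→1. L = 611/250 ≈ 2.4440.
L − H = 2.4440 − 2.4045 = 0.040 bits.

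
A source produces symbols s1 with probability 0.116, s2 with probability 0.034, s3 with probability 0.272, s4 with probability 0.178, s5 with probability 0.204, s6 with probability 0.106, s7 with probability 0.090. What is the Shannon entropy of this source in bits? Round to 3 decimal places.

2.604 bits

H = −Σ pᵢ log₂ pᵢ.
−0.116·log₂(0.116) = 0.3605
−0.034·log₂(0.034) = 0.1659
−0.272·log₂(0.272) = 0.5109
−0.178·log₂(0.178) = 0.4432
−0.204·log₂(0.204) = 0.4678
−0.106·log₂(0.106) = 0.3432
−0.090·log₂(0.090) = 0.3127
Sum ≈ 2.6042 → 2.604 bits.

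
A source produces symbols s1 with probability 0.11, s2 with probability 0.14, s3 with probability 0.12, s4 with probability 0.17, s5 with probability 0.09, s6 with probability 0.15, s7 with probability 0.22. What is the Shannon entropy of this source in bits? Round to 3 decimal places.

H = −Σ pᵢ log₂ pᵢ.
−0.11·log₂(0.11) = 0.3503
−0.14·log₂(0.14) = 0.3971
−0.12·log₂(0.12) = 0.3671
−0.17·log₂(0.17) = 0.4346
−0.09·log₂(0.09) = 0.3127
−0.15·log₂(0.15) = 0.4105
−0.22·log₂(0.22) = 0.4806
Sum ≈ 2.7528 → 2.753 bits.

2.753 bits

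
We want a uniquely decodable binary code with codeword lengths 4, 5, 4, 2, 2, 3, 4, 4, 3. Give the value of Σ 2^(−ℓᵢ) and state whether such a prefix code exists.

With common denominator 2^5 = 32: Σ 2^(−ℓᵢ) = 2/32 + 1/32 + 2/32 + 8/32 + 8/32 + 4/32 + 2/32 + 2/32 + 4/32 = 33/32 = 1.03125.
Kraft's inequality requires Σ ≤ 1; here Σ = 1.03125 > 1, so no such prefix code exists.

1.03125; no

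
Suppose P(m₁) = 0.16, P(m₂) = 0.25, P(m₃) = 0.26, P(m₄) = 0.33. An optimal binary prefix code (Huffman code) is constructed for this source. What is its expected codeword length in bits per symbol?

Repeatedly combine the two least-probable nodes; the expected code length is the sum of the merged weights.
merge 4/25 + 1/4 → 41/100
merge 13/50 + 33/100 → 59/100
merge 41/100 + 59/100 → 1
L = 41/100 + 59/100 + 1 = 2 bits/symbol.

2 bits/symbol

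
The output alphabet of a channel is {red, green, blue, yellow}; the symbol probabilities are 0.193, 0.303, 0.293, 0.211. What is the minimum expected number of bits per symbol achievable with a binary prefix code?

2 bits/symbol

Repeatedly combine the two least-probable nodes; the expected code length is the sum of the merged weights.
merge 193/1000 + 211/1000 → 101/250
merge 293/1000 + 303/1000 → 149/250
merge 101/250 + 149/250 → 1
L = 101/250 + 149/250 + 1 = 2 bits/symbol.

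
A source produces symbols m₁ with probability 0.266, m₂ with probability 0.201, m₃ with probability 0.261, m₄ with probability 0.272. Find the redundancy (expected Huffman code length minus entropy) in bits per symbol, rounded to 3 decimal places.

0.010 bits

Entropy H = −Σ p log₂ p ≈ 1.9901 bits.
Huffman merges: 201/1000+261/1000→231/500; 133/500+34/125→269/500; 231/500+269/500→1. L = 2 ≈ 2.0000.
L − H = 2.0000 − 1.9901 = 0.010 bits.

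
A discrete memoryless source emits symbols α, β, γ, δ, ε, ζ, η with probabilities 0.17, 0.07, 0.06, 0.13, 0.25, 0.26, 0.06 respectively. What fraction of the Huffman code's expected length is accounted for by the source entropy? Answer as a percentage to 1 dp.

Entropy H = −Σ p log₂ p ≈ 2.5781 bits.
Huffman merges: 3/50+3/50→3/25; 7/100+3/25→19/100; 13/100+17/100→3/10; 19/100+1/4→11/25; 13/50+3/10→14/25; 11/25+14/25→1. L = 261/100 ≈ 2.6100.
Efficiency = H/L = 2.5781/2.6100 = 98.8%.

98.8%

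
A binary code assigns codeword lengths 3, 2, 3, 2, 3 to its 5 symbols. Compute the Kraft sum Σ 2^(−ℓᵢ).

With common denominator 2^3 = 8: Σ 2^(−ℓᵢ) = 1/8 + 2/8 + 1/8 + 2/8 + 1/8 = 7/8 = 0.875.

0.875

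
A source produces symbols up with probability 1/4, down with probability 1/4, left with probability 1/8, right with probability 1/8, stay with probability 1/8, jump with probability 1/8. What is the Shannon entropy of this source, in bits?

Each probability is a power of 1/2, so log₂(1/p) is an integer.
H = Σ p·log₂(1/p) = 1/4·2 + 1/4·2 + 1/8·3 + 1/8·3 + 1/8·3 + 1/8·3 = 2.5 bits.

2.5 bits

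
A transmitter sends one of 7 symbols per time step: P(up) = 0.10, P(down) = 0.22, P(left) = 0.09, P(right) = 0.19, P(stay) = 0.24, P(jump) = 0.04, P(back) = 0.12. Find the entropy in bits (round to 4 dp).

2.6276 bits

H = −Σ pᵢ log₂ pᵢ.
−0.10·log₂(0.10) = 0.3322
−0.22·log₂(0.22) = 0.4806
−0.09·log₂(0.09) = 0.3127
−0.19·log₂(0.19) = 0.4552
−0.24·log₂(0.24) = 0.4941
−0.04·log₂(0.04) = 0.1858
−0.12·log₂(0.12) = 0.3671
Sum ≈ 2.6276 → 2.6276 bits.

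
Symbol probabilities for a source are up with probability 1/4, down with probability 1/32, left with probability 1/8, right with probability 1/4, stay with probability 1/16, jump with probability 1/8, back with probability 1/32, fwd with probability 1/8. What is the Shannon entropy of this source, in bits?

Each probability is a power of 1/2, so log₂(1/p) is an integer.
H = Σ p·log₂(1/p) = 1/4·2 + 1/32·5 + 1/8·3 + 1/4·2 + 1/16·4 + 1/8·3 + 1/32·5 + 1/8·3 = 2.6875 bits.

2.6875 bits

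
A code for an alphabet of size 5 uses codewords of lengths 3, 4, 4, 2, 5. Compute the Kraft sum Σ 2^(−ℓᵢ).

0.53125

With common denominator 2^5 = 32: Σ 2^(−ℓᵢ) = 4/32 + 2/32 + 2/32 + 8/32 + 1/32 = 17/32 = 0.53125.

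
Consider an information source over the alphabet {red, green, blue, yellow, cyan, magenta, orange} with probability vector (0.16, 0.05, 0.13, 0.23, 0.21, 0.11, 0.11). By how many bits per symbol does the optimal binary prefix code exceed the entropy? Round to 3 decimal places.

Entropy H = −Σ p log₂ p ≈ 2.6828 bits.
Huffman merges: 1/20+11/100→4/25; 11/100+13/100→6/25; 4/25+4/25→8/25; 21/100+23/100→11/25; 6/25+8/25→14/25; 11/25+14/25→1. L = 68/25 ≈ 2.7200.
L − H = 2.7200 − 2.6828 = 0.037 bits.

0.037 bits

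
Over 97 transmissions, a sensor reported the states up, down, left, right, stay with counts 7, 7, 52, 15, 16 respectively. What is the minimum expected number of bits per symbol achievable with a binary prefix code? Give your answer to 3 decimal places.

1.907 bits/symbol

Probabilities are the counts divided by 97.
Repeatedly combine the two least-probable nodes; the expected code length is the sum of the merged weights.
merge 7/97 + 7/97 → 14/97
merge 14/97 + 15/97 → 29/97
merge 16/97 + 29/97 → 45/97
merge 45/97 + 52/97 → 1
L = 14/97 + 29/97 + 45/97 + 1 = 185/97 ≈ 1.907 bits/symbol.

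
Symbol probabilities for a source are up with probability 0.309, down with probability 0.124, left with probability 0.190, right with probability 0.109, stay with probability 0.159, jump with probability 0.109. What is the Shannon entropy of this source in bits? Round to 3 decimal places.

2.471 bits

H = −Σ pᵢ log₂ pᵢ.
−0.309·log₂(0.309) = 0.5235
−0.124·log₂(0.124) = 0.3734
−0.190·log₂(0.190) = 0.4552
−0.109·log₂(0.109) = 0.3485
−0.159·log₂(0.159) = 0.4218
−0.109·log₂(0.109) = 0.3485
Sum ≈ 2.4711 → 2.471 bits.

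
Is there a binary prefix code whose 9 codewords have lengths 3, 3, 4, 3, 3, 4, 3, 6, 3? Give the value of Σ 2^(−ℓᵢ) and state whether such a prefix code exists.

0.890625; yes

With common denominator 2^6 = 64: Σ 2^(−ℓᵢ) = 8/64 + 8/64 + 4/64 + 8/64 + 8/64 + 4/64 + 8/64 + 1/64 + 8/64 = 57/64 = 0.890625.
Kraft's inequality requires Σ ≤ 1; here Σ = 0.890625 ≤ 1, so such a prefix code exists.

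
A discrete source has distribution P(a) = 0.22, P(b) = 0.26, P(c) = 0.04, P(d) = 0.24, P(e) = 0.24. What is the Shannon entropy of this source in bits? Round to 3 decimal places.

2.160 bits

H = −Σ pᵢ log₂ pᵢ.
−0.22·log₂(0.22) = 0.4806
−0.26·log₂(0.26) = 0.5053
−0.04·log₂(0.04) = 0.1858
−0.24·log₂(0.24) = 0.4941
−0.24·log₂(0.24) = 0.4941
Sum ≈ 2.1599 → 2.160 bits.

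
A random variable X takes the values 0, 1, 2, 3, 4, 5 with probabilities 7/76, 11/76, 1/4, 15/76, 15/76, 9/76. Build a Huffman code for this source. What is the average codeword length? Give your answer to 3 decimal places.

2.553 bits/symbol

Repeatedly combine the two least-probable nodes; the expected code length is the sum of the merged weights.
merge 7/76 + 9/76 → 4/19
merge 11/76 + 15/76 → 13/38
merge 15/76 + 4/19 → 31/76
merge 1/4 + 13/38 → 45/76
merge 31/76 + 45/76 → 1
L = 4/19 + 13/38 + 31/76 + 45/76 + 1 = 97/38 ≈ 2.553 bits/symbol.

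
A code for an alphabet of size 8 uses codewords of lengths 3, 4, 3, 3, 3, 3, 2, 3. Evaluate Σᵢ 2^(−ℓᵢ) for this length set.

With common denominator 2^4 = 16: Σ 2^(−ℓᵢ) = 2/16 + 1/16 + 2/16 + 2/16 + 2/16 + 2/16 + 4/16 + 2/16 = 17/16 = 1.0625.

1.0625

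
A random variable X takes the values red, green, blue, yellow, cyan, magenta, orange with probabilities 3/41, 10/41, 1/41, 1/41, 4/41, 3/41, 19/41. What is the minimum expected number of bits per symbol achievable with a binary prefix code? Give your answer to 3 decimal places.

2.171 bits/symbol

Repeatedly combine the two least-probable nodes; the expected code length is the sum of the merged weights.
merge 1/41 + 1/41 → 2/41
merge 2/41 + 3/41 → 5/41
merge 3/41 + 4/41 → 7/41
merge 5/41 + 7/41 → 12/41
merge 10/41 + 12/41 → 22/41
merge 19/41 + 22/41 → 1
L = 2/41 + 5/41 + 7/41 + 12/41 + 22/41 + 1 = 89/41 ≈ 2.171 bits/symbol.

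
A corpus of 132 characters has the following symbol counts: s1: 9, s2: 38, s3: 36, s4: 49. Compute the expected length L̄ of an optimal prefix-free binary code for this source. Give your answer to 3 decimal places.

Probabilities are the counts divided by 132.
Repeatedly combine the two least-probable nodes; the expected code length is the sum of the merged weights.
merge 3/44 + 3/11 → 15/44
merge 19/66 + 15/44 → 83/132
merge 49/132 + 83/132 → 1
L = 15/44 + 83/132 + 1 = 65/33 ≈ 1.970 bits/symbol.

1.970 bits/symbol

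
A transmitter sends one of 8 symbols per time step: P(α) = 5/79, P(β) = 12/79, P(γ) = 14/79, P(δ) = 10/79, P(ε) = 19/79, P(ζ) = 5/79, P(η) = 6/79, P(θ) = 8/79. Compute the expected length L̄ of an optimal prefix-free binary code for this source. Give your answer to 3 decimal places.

Repeatedly combine the two least-probable nodes; the expected code length is the sum of the merged weights.
merge 5/79 + 5/79 → 10/79
merge 6/79 + 8/79 → 14/79
merge 10/79 + 10/79 → 20/79
merge 12/79 + 14/79 → 26/79
merge 14/79 + 19/79 → 33/79
merge 20/79 + 26/79 → 46/79
merge 33/79 + 46/79 → 1
L = 10/79 + 14/79 + 20/79 + 26/79 + 33/79 + 46/79 + 1 = 228/79 ≈ 2.886 bits/symbol.

2.886 bits/symbol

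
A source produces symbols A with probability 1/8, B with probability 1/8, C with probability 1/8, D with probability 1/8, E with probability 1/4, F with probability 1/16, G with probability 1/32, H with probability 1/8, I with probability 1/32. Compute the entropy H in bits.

Each probability is a power of 1/2, so log₂(1/p) is an integer.
H = Σ p·log₂(1/p) = 1/8·3 + 1/8·3 + 1/8·3 + 1/8·3 + 1/4·2 + 1/16·4 + 1/32·5 + 1/8·3 + 1/32·5 = 2.9375 bits.

2.9375 bits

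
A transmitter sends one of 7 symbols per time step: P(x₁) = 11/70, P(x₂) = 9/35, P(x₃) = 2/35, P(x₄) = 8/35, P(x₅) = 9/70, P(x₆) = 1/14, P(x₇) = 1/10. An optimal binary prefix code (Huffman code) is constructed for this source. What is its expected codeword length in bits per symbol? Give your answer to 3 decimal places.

Repeatedly combine the two least-probable nodes; the expected code length is the sum of the merged weights.
merge 2/35 + 1/14 → 9/70
merge 1/10 + 9/70 → 8/35
merge 9/70 + 11/70 → 2/7
merge 8/35 + 8/35 → 16/35
merge 9/35 + 2/7 → 19/35
merge 16/35 + 19/35 → 1
L = 9/70 + 8/35 + 2/7 + 16/35 + 19/35 + 1 = 37/14 ≈ 2.643 bits/symbol.

2.643 bits/symbol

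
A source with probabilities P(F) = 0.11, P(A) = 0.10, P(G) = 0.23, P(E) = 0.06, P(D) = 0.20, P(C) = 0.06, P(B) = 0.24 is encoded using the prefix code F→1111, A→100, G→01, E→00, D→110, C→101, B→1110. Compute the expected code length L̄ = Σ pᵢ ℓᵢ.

L̄ = Σ pᵢ·ℓᵢ = 0.11·4 + 0.10·3 + 0.23·2 + 0.06·2 + 0.20·3 + 0.06·3 + 0.24·4 = 3.06 bits/symbol.

3.06 bits/symbol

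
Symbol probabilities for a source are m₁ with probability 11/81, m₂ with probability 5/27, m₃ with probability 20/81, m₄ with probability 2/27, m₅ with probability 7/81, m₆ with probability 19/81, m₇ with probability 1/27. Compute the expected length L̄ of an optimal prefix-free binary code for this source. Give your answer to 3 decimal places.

Repeatedly combine the two least-probable nodes; the expected code length is the sum of the merged weights.
merge 1/27 + 2/27 → 1/9
merge 7/81 + 1/9 → 16/81
merge 11/81 + 5/27 → 26/81
merge 16/81 + 19/81 → 35/81
merge 20/81 + 26/81 → 46/81
merge 35/81 + 46/81 → 1
L = 1/9 + 16/81 + 26/81 + 35/81 + 46/81 + 1 = 71/27 ≈ 2.630 bits/symbol.

2.630 bits/symbol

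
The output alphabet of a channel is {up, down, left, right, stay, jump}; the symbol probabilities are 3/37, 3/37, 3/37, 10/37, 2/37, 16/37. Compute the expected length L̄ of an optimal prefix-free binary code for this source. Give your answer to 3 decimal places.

Repeatedly combine the two least-probable nodes; the expected code length is the sum of the merged weights.
merge 2/37 + 3/37 → 5/37
merge 3/37 + 3/37 → 6/37
merge 5/37 + 6/37 → 11/37
merge 10/37 + 11/37 → 21/37
merge 16/37 + 21/37 → 1
L = 5/37 + 6/37 + 11/37 + 21/37 + 1 = 80/37 ≈ 2.162 bits/symbol.

2.162 bits/symbol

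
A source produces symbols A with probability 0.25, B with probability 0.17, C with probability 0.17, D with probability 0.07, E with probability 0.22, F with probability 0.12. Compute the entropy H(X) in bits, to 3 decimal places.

2.485 bits

H = −Σ pᵢ log₂ pᵢ.
−0.25·log₂(0.25) = 0.5000
−0.17·log₂(0.17) = 0.4346
−0.17·log₂(0.17) = 0.4346
−0.07·log₂(0.07) = 0.2686
−0.22·log₂(0.22) = 0.4806
−0.12·log₂(0.12) = 0.3671
Sum ≈ 2.4854 → 2.485 bits.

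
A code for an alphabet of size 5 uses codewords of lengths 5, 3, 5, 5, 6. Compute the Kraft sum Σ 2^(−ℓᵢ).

0.234375

With common denominator 2^6 = 64: Σ 2^(−ℓᵢ) = 2/64 + 8/64 + 2/64 + 2/64 + 1/64 = 15/64 = 0.234375.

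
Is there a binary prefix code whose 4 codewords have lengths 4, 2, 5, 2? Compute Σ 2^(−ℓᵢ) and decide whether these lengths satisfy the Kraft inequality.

With common denominator 2^5 = 32: Σ 2^(−ℓᵢ) = 2/32 + 8/32 + 1/32 + 8/32 = 19/32 = 0.59375.
Kraft's inequality requires Σ ≤ 1; here Σ = 0.59375 ≤ 1, so such a prefix code exists.

0.59375; yes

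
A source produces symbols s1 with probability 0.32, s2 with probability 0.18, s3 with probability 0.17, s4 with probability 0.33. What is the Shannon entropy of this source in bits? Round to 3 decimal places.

1.934 bits

H = −Σ pᵢ log₂ pᵢ.
−0.32·log₂(0.32) = 0.5260
−0.18·log₂(0.18) = 0.4453
−0.17·log₂(0.17) = 0.4346
−0.33·log₂(0.33) = 0.5278
Sum ≈ 1.9338 → 1.934 bits.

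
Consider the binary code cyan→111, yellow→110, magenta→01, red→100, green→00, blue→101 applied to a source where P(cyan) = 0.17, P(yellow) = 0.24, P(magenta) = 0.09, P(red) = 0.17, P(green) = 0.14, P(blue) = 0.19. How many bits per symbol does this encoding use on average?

2.77 bits/symbol

L̄ = Σ pᵢ·ℓᵢ = 0.17·3 + 0.24·3 + 0.09·2 + 0.17·3 + 0.14·2 + 0.19·3 = 2.77 bits/symbol.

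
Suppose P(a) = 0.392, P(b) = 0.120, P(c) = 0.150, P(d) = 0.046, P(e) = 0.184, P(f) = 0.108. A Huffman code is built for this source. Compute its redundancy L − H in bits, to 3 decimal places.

0.062 bits

Entropy H = −Σ p log₂ p ≈ 2.3077 bits.
Huffman merges: 23/500+27/250→77/500; 3/25+3/20→27/100; 77/500+23/125→169/500; 27/100+169/500→76/125; 49/125+76/125→1. L = 237/100 ≈ 2.3700.
L − H = 2.3700 − 2.3077 = 0.062 bits.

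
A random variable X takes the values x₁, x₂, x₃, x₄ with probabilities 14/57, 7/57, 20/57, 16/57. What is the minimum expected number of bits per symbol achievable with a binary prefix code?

2 bits/symbol

Repeatedly combine the two least-probable nodes; the expected code length is the sum of the merged weights.
merge 7/57 + 14/57 → 7/19
merge 16/57 + 20/57 → 12/19
merge 7/19 + 12/19 → 1
L = 7/19 + 12/19 + 1 = 2 bits/symbol.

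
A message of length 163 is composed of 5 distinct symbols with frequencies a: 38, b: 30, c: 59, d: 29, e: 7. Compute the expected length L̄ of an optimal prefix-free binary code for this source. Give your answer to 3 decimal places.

2.221 bits/symbol

Probabilities are the counts divided by 163.
Repeatedly combine the two least-probable nodes; the expected code length is the sum of the merged weights.
merge 7/163 + 29/163 → 36/163
merge 30/163 + 36/163 → 66/163
merge 38/163 + 59/163 → 97/163
merge 66/163 + 97/163 → 1
L = 36/163 + 66/163 + 97/163 + 1 = 362/163 ≈ 2.221 bits/symbol.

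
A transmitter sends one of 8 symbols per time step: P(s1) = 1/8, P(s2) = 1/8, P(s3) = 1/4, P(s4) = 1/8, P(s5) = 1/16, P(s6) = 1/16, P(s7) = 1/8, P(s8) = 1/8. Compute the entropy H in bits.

Each probability is a power of 1/2, so log₂(1/p) is an integer.
H = Σ p·log₂(1/p) = 1/8·3 + 1/8·3 + 1/4·2 + 1/8·3 + 1/16·4 + 1/16·4 + 1/8·3 + 1/8·3 = 2.875 bits.

2.875 bits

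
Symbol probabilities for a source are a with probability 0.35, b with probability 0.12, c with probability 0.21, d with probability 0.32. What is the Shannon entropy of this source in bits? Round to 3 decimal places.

1.896 bits

H = −Σ pᵢ log₂ pᵢ.
−0.35·log₂(0.35) = 0.5301
−0.12·log₂(0.12) = 0.3671
−0.21·log₂(0.21) = 0.4728
−0.32·log₂(0.32) = 0.5260
Sum ≈ 1.8960 → 1.896 bits.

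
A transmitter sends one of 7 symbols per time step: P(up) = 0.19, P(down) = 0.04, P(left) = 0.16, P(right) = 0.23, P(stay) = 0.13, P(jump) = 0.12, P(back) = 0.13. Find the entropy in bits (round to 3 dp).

2.684 bits

H = −Σ pᵢ log₂ pᵢ.
−0.19·log₂(0.19) = 0.4552
−0.04·log₂(0.04) = 0.1858
−0.16·log₂(0.16) = 0.4230
−0.23·log₂(0.23) = 0.4877
−0.13·log₂(0.13) = 0.3826
−0.12·log₂(0.12) = 0.3671
−0.13·log₂(0.13) = 0.3826
Sum ≈ 2.6840 → 2.684 bits.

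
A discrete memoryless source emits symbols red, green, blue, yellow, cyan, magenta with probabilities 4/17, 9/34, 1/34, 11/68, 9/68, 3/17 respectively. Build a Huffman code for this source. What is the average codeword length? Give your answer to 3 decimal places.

Repeatedly combine the two least-probable nodes; the expected code length is the sum of the merged weights.
merge 1/34 + 9/68 → 11/68
merge 11/68 + 11/68 → 11/34
merge 3/17 + 4/17 → 7/17
merge 9/34 + 11/34 → 10/17
merge 7/17 + 10/17 → 1
L = 11/68 + 11/34 + 7/17 + 10/17 + 1 = 169/68 ≈ 2.485 bits/symbol.

2.485 bits/symbol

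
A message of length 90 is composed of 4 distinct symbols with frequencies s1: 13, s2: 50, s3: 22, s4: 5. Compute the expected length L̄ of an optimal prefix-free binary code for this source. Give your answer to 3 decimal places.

Probabilities are the counts divided by 90.
Repeatedly combine the two least-probable nodes; the expected code length is the sum of the merged weights.
merge 1/18 + 13/90 → 1/5
merge 1/5 + 11/45 → 4/9
merge 4/9 + 5/9 → 1
L = 1/5 + 4/9 + 1 = 74/45 ≈ 1.644 bits/symbol.

1.644 bits/symbol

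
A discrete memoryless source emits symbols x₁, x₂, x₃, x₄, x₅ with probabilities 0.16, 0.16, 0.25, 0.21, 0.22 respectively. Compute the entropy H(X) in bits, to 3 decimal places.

2.299 bits

H = −Σ pᵢ log₂ pᵢ.
−0.16·log₂(0.16) = 0.4230
−0.16·log₂(0.16) = 0.4230
−0.25·log₂(0.25) = 0.5000
−0.21·log₂(0.21) = 0.4728
−0.22·log₂(0.22) = 0.4806
Sum ≈ 2.2994 → 2.299 bits.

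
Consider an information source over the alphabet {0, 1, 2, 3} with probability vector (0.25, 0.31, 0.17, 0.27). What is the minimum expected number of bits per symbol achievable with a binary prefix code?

Repeatedly combine the two least-probable nodes; the expected code length is the sum of the merged weights.
merge 17/100 + 1/4 → 21/50
merge 27/100 + 31/100 → 29/50
merge 21/50 + 29/50 → 1
L = 21/50 + 29/50 + 1 = 2 bits/symbol.

2 bits/symbol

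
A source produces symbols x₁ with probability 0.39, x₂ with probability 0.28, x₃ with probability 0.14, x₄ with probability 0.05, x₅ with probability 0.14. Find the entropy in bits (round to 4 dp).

2.0543 bits

H = −Σ pᵢ log₂ pᵢ.
−0.39·log₂(0.39) = 0.5298
−0.28·log₂(0.28) = 0.5142
−0.14·log₂(0.14) = 0.3971
−0.05·log₂(0.05) = 0.2161
−0.14·log₂(0.14) = 0.3971
Sum ≈ 2.0543 → 2.0543 bits.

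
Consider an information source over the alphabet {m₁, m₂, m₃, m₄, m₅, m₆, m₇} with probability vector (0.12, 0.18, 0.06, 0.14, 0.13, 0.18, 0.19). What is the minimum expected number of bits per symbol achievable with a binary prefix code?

2.81 bits/symbol

Repeatedly combine the two least-probable nodes; the expected code length is the sum of the merged weights.
merge 3/50 + 3/25 → 9/50
merge 13/100 + 7/50 → 27/100
merge 9/50 + 9/50 → 9/25
merge 9/50 + 19/100 → 37/100
merge 27/100 + 9/25 → 63/100
merge 37/100 + 63/100 → 1
L = 9/50 + 27/100 + 9/25 + 37/100 + 63/100 + 1 = 281/100 = 2.81 bits/symbol.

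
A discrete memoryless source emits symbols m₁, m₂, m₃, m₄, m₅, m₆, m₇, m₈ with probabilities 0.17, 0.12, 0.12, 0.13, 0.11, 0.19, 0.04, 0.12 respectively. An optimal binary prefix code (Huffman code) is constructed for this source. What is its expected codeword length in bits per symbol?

Repeatedly combine the two least-probable nodes; the expected code length is the sum of the merged weights.
merge 1/25 + 11/100 → 3/20
merge 3/25 + 3/25 → 6/25
merge 3/25 + 13/100 → 1/4
merge 3/20 + 17/100 → 8/25
merge 19/100 + 6/25 → 43/100
merge 1/4 + 8/25 → 57/100
merge 43/100 + 57/100 → 1
L = 3/20 + 6/25 + 1/4 + 8/25 + 43/100 + 57/100 + 1 = 74/25 = 2.96 bits/symbol.

2.96 bits/symbol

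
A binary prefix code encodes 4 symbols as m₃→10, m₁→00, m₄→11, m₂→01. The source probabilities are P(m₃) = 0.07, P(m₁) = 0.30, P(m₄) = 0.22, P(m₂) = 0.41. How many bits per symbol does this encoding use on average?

2 bits/symbol

L̄ = Σ pᵢ·ℓᵢ = 0.07·2 + 0.30·2 + 0.22·2 + 0.41·2 = 2 bits/symbol.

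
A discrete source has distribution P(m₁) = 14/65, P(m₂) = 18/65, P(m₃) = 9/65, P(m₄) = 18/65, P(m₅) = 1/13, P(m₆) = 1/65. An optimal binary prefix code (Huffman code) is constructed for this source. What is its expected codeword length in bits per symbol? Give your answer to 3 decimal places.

Repeatedly combine the two least-probable nodes; the expected code length is the sum of the merged weights.
merge 1/65 + 1/13 → 6/65
merge 6/65 + 9/65 → 3/13
merge 14/65 + 3/13 → 29/65
merge 18/65 + 18/65 → 36/65
merge 29/65 + 36/65 → 1
L = 6/65 + 3/13 + 29/65 + 36/65 + 1 = 151/65 ≈ 2.323 bits/symbol.

2.323 bits/symbol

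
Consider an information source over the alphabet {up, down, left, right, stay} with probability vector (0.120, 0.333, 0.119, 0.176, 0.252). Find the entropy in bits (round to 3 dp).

H = −Σ pᵢ log₂ pᵢ.
−0.120·log₂(0.120) = 0.3671
−0.333·log₂(0.333) = 0.5283
−0.119·log₂(0.119) = 0.3654
−0.176·log₂(0.176) = 0.4411
−0.252·log₂(0.252) = 0.5011
Sum ≈ 2.2030 → 2.203 bits.

2.203 bits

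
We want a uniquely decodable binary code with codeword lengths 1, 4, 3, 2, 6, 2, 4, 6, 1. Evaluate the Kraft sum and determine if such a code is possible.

1.78125; no

With common denominator 2^6 = 64: Σ 2^(−ℓᵢ) = 32/64 + 4/64 + 8/64 + 16/64 + 1/64 + 16/64 + 4/64 + 1/64 + 32/64 = 114/64 = 1.78125.
Kraft's inequality requires Σ ≤ 1; here Σ = 1.78125 > 1, so no such prefix code exists.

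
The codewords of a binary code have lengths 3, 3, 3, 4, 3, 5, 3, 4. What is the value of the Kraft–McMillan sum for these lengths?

With common denominator 2^5 = 32: Σ 2^(−ℓᵢ) = 4/32 + 4/32 + 4/32 + 2/32 + 4/32 + 1/32 + 4/32 + 2/32 = 25/32 = 0.78125.

0.78125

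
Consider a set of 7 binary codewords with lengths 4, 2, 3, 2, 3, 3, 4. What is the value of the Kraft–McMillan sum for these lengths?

1

With common denominator 2^4 = 16: Σ 2^(−ℓᵢ) = 1/16 + 4/16 + 2/16 + 4/16 + 2/16 + 2/16 + 1/16 = 16/16 = 1.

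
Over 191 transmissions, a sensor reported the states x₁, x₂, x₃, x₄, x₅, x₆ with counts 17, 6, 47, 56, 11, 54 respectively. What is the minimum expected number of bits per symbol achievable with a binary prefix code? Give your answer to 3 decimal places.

2.267 bits/symbol

Probabilities are the counts divided by 191.
Repeatedly combine the two least-probable nodes; the expected code length is the sum of the merged weights.
merge 6/191 + 11/191 → 17/191
merge 17/191 + 17/191 → 34/191
merge 34/191 + 47/191 → 81/191
merge 54/191 + 56/191 → 110/191
merge 81/191 + 110/191 → 1
L = 17/191 + 34/191 + 81/191 + 110/191 + 1 = 433/191 ≈ 2.267 bits/symbol.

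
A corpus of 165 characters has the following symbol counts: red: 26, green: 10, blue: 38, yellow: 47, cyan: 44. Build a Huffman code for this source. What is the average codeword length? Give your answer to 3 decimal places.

Probabilities are the counts divided by 165.
Repeatedly combine the two least-probable nodes; the expected code length is the sum of the merged weights.
merge 2/33 + 26/165 → 12/55
merge 12/55 + 38/165 → 74/165
merge 4/15 + 47/165 → 91/165
merge 74/165 + 91/165 → 1
L = 12/55 + 74/165 + 91/165 + 1 = 122/55 ≈ 2.218 bits/symbol.

2.218 bits/symbol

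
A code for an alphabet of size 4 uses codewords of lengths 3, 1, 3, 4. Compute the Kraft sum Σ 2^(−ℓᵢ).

0.8125

With common denominator 2^4 = 16: Σ 2^(−ℓᵢ) = 2/16 + 8/16 + 2/16 + 1/16 = 13/16 = 0.8125.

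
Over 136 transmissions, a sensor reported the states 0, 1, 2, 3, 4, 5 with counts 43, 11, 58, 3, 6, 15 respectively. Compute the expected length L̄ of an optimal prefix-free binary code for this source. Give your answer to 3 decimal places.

2.044 bits/symbol

Probabilities are the counts divided by 136.
Repeatedly combine the two least-probable nodes; the expected code length is the sum of the merged weights.
merge 3/136 + 3/68 → 9/136
merge 9/136 + 11/136 → 5/34
merge 15/136 + 5/34 → 35/136
merge 35/136 + 43/136 → 39/68
merge 29/68 + 39/68 → 1
L = 9/136 + 5/34 + 35/136 + 39/68 + 1 = 139/68 ≈ 2.044 bits/symbol.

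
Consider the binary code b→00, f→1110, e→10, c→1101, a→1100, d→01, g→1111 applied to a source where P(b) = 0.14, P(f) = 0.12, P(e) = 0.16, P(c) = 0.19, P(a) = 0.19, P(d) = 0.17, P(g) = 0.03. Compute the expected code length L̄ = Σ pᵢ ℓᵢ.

L̄ = Σ pᵢ·ℓᵢ = 0.14·2 + 0.12·4 + 0.16·2 + 0.19·4 + 0.19·4 + 0.17·2 + 0.03·4 = 3.06 bits/symbol.

3.06 bits/symbol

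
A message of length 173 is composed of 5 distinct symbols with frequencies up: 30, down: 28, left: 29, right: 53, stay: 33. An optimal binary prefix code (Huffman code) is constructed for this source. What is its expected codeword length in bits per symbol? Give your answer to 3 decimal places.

Probabilities are the counts divided by 173.
Repeatedly combine the two least-probable nodes; the expected code length is the sum of the merged weights.
merge 28/173 + 29/173 → 57/173
merge 30/173 + 33/173 → 63/173
merge 53/173 + 57/173 → 110/173
merge 63/173 + 110/173 → 1
L = 57/173 + 63/173 + 110/173 + 1 = 403/173 ≈ 2.329 bits/symbol.

2.329 bits/symbol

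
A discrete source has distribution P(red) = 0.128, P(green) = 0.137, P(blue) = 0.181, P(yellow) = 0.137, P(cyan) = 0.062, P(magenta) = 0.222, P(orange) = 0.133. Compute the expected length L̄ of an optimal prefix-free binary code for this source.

Repeatedly combine the two least-probable nodes; the expected code length is the sum of the merged weights.
merge 31/500 + 16/125 → 19/100
merge 133/1000 + 137/1000 → 27/100
merge 137/1000 + 181/1000 → 159/500
merge 19/100 + 111/500 → 103/250
merge 27/100 + 159/500 → 147/250
merge 103/250 + 147/250 → 1
L = 19/100 + 27/100 + 159/500 + 103/250 + 147/250 + 1 = 1389/500 = 2.778 bits/symbol.

2.778 bits/symbol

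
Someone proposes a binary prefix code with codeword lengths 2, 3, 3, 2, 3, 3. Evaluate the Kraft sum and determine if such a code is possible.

1; yes

With common denominator 2^3 = 8: Σ 2^(−ℓᵢ) = 2/8 + 1/8 + 1/8 + 2/8 + 1/8 + 1/8 = 8/8 = 1.
Kraft's inequality requires Σ ≤ 1; here Σ = 1 ≤ 1, so such a prefix code exists.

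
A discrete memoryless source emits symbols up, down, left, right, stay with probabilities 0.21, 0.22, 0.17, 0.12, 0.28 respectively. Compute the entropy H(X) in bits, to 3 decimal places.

2.269 bits

H = −Σ pᵢ log₂ pᵢ.
−0.21·log₂(0.21) = 0.4728
−0.22·log₂(0.22) = 0.4806
−0.17·log₂(0.17) = 0.4346
−0.12·log₂(0.12) = 0.3671
−0.28·log₂(0.28) = 0.5142
Sum ≈ 2.2693 → 2.269 bits.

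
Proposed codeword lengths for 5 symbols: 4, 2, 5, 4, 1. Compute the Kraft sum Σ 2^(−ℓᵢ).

With common denominator 2^5 = 32: Σ 2^(−ℓᵢ) = 2/32 + 8/32 + 1/32 + 2/32 + 16/32 = 29/32 = 0.90625.

0.90625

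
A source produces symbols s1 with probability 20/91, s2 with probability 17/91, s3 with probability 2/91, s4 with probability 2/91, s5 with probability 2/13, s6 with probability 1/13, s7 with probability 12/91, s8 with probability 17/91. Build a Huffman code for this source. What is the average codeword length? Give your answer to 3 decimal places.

2.758 bits/symbol

Repeatedly combine the two least-probable nodes; the expected code length is the sum of the merged weights.
merge 2/91 + 2/91 → 4/91
merge 4/91 + 1/13 → 11/91
merge 11/91 + 12/91 → 23/91
merge 2/13 + 17/91 → 31/91
merge 17/91 + 20/91 → 37/91
merge 23/91 + 31/91 → 54/91
merge 37/91 + 54/91 → 1
L = 4/91 + 11/91 + 23/91 + 31/91 + 37/91 + 54/91 + 1 = 251/91 ≈ 2.758 bits/symbol.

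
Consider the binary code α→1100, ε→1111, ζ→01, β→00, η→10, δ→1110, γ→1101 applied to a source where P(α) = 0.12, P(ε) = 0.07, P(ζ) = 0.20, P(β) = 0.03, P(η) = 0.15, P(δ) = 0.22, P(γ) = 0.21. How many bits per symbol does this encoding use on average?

3.24 bits/symbol

L̄ = Σ pᵢ·ℓᵢ = 0.12·4 + 0.07·4 + 0.20·2 + 0.03·2 + 0.15·2 + 0.22·4 + 0.21·4 = 3.24 bits/symbol.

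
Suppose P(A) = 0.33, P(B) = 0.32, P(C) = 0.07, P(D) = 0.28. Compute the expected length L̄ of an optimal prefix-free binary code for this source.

2 bits/symbol

Repeatedly combine the two least-probable nodes; the expected code length is the sum of the merged weights.
merge 7/100 + 7/25 → 7/20
merge 8/25 + 33/100 → 13/20
merge 7/20 + 13/20 → 1
L = 7/20 + 13/20 + 1 = 2 bits/symbol.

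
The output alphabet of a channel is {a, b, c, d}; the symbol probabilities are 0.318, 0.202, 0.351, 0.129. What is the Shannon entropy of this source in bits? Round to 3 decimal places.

1.903 bits

H = −Σ pᵢ log₂ pᵢ.
−0.318·log₂(0.318) = 0.5256
−0.202·log₂(0.202) = 0.4661
−0.351·log₂(0.351) = 0.5302
−0.129·log₂(0.129) = 0.3811
Sum ≈ 1.9031 → 1.903 bits.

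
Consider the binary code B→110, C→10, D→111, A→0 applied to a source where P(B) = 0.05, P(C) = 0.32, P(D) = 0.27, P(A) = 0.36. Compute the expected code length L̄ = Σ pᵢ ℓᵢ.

L̄ = Σ pᵢ·ℓᵢ = 0.05·3 + 0.32·2 + 0.27·3 + 0.36·1 = 1.96 bits/symbol.

1.96 bits/symbol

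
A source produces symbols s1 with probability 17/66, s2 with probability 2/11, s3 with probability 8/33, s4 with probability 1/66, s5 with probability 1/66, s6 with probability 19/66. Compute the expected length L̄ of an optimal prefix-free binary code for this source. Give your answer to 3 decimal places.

Repeatedly combine the two least-probable nodes; the expected code length is the sum of the merged weights.
merge 1/66 + 1/66 → 1/33
merge 1/33 + 2/11 → 7/33
merge 7/33 + 8/33 → 5/11
merge 17/66 + 19/66 → 6/11
merge 5/11 + 6/11 → 1
L = 1/33 + 7/33 + 5/11 + 6/11 + 1 = 74/33 ≈ 2.242 bits/symbol.

2.242 bits/symbol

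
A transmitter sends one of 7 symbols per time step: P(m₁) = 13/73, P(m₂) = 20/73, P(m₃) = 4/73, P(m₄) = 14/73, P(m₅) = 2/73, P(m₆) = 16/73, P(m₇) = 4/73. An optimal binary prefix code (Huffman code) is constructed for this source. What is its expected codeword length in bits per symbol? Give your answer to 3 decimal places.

Repeatedly combine the two least-probable nodes; the expected code length is the sum of the merged weights.
merge 2/73 + 4/73 → 6/73
merge 4/73 + 6/73 → 10/73
merge 10/73 + 13/73 → 23/73
merge 14/73 + 16/73 → 30/73
merge 20/73 + 23/73 → 43/73
merge 30/73 + 43/73 → 1
L = 6/73 + 10/73 + 23/73 + 30/73 + 43/73 + 1 = 185/73 ≈ 2.534 bits/symbol.

2.534 bits/symbol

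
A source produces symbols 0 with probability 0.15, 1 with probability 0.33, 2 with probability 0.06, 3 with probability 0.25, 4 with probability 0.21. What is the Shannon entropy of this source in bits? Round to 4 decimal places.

2.1547 bits

H = −Σ pᵢ log₂ pᵢ.
−0.15·log₂(0.15) = 0.4105
−0.33·log₂(0.33) = 0.5278
−0.06·log₂(0.06) = 0.2435
−0.25·log₂(0.25) = 0.5000
−0.21·log₂(0.21) = 0.4728
Sum ≈ 2.1547 → 2.1547 bits.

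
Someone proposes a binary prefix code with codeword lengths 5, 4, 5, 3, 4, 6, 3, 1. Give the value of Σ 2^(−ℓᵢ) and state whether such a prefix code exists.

With common denominator 2^6 = 64: Σ 2^(−ℓᵢ) = 2/64 + 4/64 + 2/64 + 8/64 + 4/64 + 1/64 + 8/64 + 32/64 = 61/64 = 0.953125.
Kraft's inequality requires Σ ≤ 1; here Σ = 0.953125 ≤ 1, so such a prefix code exists.

0.953125; yes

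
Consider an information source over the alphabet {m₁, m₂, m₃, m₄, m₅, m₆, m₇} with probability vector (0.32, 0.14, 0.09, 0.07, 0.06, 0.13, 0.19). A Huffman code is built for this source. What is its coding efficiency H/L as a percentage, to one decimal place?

Entropy H = −Σ p log₂ p ≈ 2.5858 bits.
Huffman merges: 3/50+7/100→13/100; 9/100+13/100→11/50; 13/100+7/50→27/100; 19/100+11/50→41/100; 27/100+8/25→59/100; 41/100+59/100→1. L = 131/50 ≈ 2.6200.
Efficiency = H/L = 2.5858/2.6200 = 98.7%.

98.7%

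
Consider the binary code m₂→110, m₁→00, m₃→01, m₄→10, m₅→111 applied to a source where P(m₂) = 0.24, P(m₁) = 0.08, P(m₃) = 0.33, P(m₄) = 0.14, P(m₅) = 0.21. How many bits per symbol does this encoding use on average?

L̄ = Σ pᵢ·ℓᵢ = 0.24·3 + 0.08·2 + 0.33·2 + 0.14·2 + 0.21·3 = 2.45 bits/symbol.

2.45 bits/symbol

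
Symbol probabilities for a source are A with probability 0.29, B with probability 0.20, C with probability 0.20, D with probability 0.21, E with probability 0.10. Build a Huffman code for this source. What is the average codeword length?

2.3 bits/symbol

Repeatedly combine the two least-probable nodes; the expected code length is the sum of the merged weights.
merge 1/10 + 1/5 → 3/10
merge 1/5 + 21/100 → 41/100
merge 29/100 + 3/10 → 59/100
merge 41/100 + 59/100 → 1
L = 3/10 + 41/100 + 59/100 + 1 = 23/10 = 2.3 bits/symbol.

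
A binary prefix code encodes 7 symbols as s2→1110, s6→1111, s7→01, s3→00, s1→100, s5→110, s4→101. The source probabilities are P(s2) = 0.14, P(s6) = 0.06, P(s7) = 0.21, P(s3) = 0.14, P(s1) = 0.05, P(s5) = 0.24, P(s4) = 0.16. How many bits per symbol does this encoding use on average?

2.85 bits/symbol

L̄ = Σ pᵢ·ℓᵢ = 0.14·4 + 0.06·4 + 0.21·2 + 0.14·2 + 0.05·3 + 0.24·3 + 0.16·3 = 2.85 bits/symbol.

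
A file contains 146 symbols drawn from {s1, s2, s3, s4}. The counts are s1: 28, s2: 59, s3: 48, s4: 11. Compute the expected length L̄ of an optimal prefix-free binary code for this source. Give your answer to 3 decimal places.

1.863 bits/symbol

Probabilities are the counts divided by 146.
Repeatedly combine the two least-probable nodes; the expected code length is the sum of the merged weights.
merge 11/146 + 14/73 → 39/146
merge 39/146 + 24/73 → 87/146
merge 59/146 + 87/146 → 1
L = 39/146 + 87/146 + 1 = 136/73 ≈ 1.863 bits/symbol.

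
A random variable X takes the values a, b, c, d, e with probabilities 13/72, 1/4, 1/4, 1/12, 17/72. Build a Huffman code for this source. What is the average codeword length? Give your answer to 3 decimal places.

Repeatedly combine the two least-probable nodes; the expected code length is the sum of the merged weights.
merge 1/12 + 13/72 → 19/72
merge 17/72 + 1/4 → 35/72
merge 1/4 + 19/72 → 37/72
merge 35/72 + 37/72 → 1
L = 19/72 + 35/72 + 37/72 + 1 = 163/72 ≈ 2.264 bits/symbol.

2.264 bits/symbol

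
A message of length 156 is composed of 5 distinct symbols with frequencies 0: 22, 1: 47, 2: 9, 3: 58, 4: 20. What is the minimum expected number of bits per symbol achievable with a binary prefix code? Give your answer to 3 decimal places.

2.141 bits/symbol

Probabilities are the counts divided by 156.
Repeatedly combine the two least-probable nodes; the expected code length is the sum of the merged weights.
merge 3/52 + 5/39 → 29/156
merge 11/78 + 29/156 → 17/52
merge 47/156 + 17/52 → 49/78
merge 29/78 + 49/78 → 1
L = 29/156 + 17/52 + 49/78 + 1 = 167/78 ≈ 2.141 bits/symbol.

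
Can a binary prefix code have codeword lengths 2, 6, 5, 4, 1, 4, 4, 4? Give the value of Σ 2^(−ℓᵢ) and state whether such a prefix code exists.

With common denominator 2^6 = 64: Σ 2^(−ℓᵢ) = 16/64 + 1/64 + 2/64 + 4/64 + 32/64 + 4/64 + 4/64 + 4/64 = 67/64 = 1.046875.
Kraft's inequality requires Σ ≤ 1; here Σ = 1.046875 > 1, so no such prefix code exists.

1.046875; no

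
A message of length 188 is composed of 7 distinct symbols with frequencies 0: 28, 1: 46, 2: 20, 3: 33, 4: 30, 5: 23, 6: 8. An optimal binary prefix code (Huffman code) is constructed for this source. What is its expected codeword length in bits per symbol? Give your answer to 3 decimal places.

Probabilities are the counts divided by 188.
Repeatedly combine the two least-probable nodes; the expected code length is the sum of the merged weights.
merge 2/47 + 5/47 → 7/47
merge 23/188 + 7/47 → 51/188
merge 7/47 + 15/94 → 29/94
merge 33/188 + 23/94 → 79/188
merge 51/188 + 29/94 → 109/188
merge 79/188 + 109/188 → 1
L = 7/47 + 51/188 + 29/94 + 79/188 + 109/188 + 1 = 513/188 ≈ 2.729 bits/symbol.

2.729 bits/symbol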